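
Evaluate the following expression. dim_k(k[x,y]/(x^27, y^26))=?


Basis: x^i*y^j, i<27, j<26
27*26=702


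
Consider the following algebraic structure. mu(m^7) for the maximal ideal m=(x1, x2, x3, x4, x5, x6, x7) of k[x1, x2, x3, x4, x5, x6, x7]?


Graded Nakayama: mu(m^d) = dim_k (m^d/m^(d+1)) = #degree-7 monomials in 7 vars
C(n+d-1,d)=C(13,7)=1716


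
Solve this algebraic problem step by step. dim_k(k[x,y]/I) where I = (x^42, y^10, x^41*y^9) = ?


k[x,y]/I, I = (x^42, y^10, x^41*y^9)
Rect: 42x10=420. Corner: (42-41)x(10-9)=1.
dim = 420-1 = 419


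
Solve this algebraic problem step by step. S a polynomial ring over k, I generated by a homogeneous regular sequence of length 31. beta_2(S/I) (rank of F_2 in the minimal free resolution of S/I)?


Regular sequence => Koszul complex is the minimal free resolution.
Syz_1 minimally generated by Koszul relations f_i*e_j - f_j*e_i (i<j): mu(Syz_1) = beta_2 = C(m,2) = m(m-1)/2
m=31
31*30/2 = 465


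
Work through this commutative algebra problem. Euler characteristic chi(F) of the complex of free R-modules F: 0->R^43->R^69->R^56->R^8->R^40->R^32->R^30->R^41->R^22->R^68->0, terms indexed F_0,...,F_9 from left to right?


chi = sum (-1)^i * rank:
(-1)^0*43=43
(-1)^1*69=-69
(-1)^2*56=56
(-1)^3*8=-8
(-1)^4*40=40
(-1)^5*32=-32
(-1)^6*30=30
(-1)^7*41=-41
(-1)^8*22=22
(-1)^9*68=-68
chi=-27


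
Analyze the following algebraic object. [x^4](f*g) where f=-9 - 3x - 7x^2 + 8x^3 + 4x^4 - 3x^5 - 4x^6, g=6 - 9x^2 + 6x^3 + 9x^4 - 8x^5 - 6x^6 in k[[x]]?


[x^4] = sum a_i*b_j, i+j=4
  -9*9=-81
  -3*6=-18
  -7*-9=63
  4*6=24
Sum=-12


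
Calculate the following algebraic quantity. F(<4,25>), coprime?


gcd(4,25)=1 => F=ab-a-b=4*25-4-25=100-29=71


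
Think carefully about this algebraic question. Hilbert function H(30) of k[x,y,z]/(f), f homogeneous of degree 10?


C(32,2)-C(22,2)=496-231=265


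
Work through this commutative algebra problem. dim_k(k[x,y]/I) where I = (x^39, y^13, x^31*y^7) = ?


k[x,y]/I, I = (x^39, y^13, x^31*y^7)
Rect: 39x13=507. Corner: (39-31)x(13-7)=48.
dim = 507-48 = 459


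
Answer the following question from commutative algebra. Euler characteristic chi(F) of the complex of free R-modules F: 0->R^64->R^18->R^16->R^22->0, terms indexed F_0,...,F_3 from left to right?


chi = sum (-1)^i * rank:
(-1)^0*64=64
(-1)^1*18=-18
(-1)^2*16=16
(-1)^3*22=-22
chi=40


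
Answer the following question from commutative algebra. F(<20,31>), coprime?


gcd(20,31)=1 => F=ab-a-b=20*31-20-31=620-51=569


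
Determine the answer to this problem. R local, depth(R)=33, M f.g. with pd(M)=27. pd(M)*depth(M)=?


pd+depth=33
depth=33-27=6
pd*depth=27*6=162


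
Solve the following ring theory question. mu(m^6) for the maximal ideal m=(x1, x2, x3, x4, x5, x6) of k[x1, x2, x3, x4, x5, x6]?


Graded Nakayama: mu(m^d) = dim_k (m^d/m^(d+1)) = #degree-6 monomials in 6 vars
C(n+d-1,d)=C(11,6)=462


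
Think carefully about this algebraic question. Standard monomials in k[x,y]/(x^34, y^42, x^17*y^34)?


k[x,y]/I, I = (x^34, y^42, x^17*y^34)
Rect: 34x42=1428. Corner: (34-17)x(42-34)=136.
dim = 1428-136 = 1292


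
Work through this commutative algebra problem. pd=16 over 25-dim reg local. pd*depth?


pd+depth=25
depth=25-16=9
pd*depth=16*9=144


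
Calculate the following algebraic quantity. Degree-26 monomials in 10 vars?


C(d+n-1,n-1)=C(35,9)=70607460


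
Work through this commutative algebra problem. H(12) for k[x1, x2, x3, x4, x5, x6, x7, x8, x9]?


C(d+n-1,n-1)=C(20,8)=125970


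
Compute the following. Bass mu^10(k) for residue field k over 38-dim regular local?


C(n,i)=C(38,10)=472733756


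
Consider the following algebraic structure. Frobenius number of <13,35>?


gcd(13,35)=1 => F=ab-a-b=13*35-13-35=455-48=407


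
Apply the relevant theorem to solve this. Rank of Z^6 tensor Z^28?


rank(M(x)N) = rank(M)*rank(N)
6*28 = 168


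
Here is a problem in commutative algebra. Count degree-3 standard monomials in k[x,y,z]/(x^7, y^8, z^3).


Need i<7, j<8, k<3 with i+j+k=3.
For each i, j ranges over max(0,3-i-2)..min(7,3-i):
  i=0: j in [1,3] -> 3
  i=1: j in [0,2] -> 3
  i=2: j in [0,1] -> 2
  i=3: j in [0,0] -> 1
H(3) = 3+3+2+1 = 9


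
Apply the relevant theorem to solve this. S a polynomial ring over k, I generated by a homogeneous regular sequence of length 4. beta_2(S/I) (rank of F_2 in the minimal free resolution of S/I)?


Regular sequence => Koszul complex is the minimal free resolution.
Syz_1 minimally generated by Koszul relations f_i*e_j - f_j*e_i (i<j): mu(Syz_1) = beta_2 = C(m,2) = m(m-1)/2
m=4
4*3/2 = 6


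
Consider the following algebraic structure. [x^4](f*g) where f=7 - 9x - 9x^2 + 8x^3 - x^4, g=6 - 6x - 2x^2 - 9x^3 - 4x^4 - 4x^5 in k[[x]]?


[x^4] = sum a_i*b_j, i+j=4
  7*-4=-28
  -9*-9=81
  -9*-2=18
  8*-6=-48
  -1*6=-6
Sum=17


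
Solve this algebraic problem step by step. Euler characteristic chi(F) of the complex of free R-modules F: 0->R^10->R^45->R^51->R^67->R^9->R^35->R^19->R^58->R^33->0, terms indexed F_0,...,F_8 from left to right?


chi = sum (-1)^i * rank:
(-1)^0*10=10
(-1)^1*45=-45
(-1)^2*51=51
(-1)^3*67=-67
(-1)^4*9=9
(-1)^5*35=-35
(-1)^6*19=19
(-1)^7*58=-58
(-1)^8*33=33
chi=-83


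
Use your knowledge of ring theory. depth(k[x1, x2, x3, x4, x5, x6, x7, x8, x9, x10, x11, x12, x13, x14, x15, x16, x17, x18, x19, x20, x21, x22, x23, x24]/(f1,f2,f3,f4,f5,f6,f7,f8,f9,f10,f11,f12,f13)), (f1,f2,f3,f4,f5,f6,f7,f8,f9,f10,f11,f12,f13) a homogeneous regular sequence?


depth(R)=24
depth(R/I)=24-13=11


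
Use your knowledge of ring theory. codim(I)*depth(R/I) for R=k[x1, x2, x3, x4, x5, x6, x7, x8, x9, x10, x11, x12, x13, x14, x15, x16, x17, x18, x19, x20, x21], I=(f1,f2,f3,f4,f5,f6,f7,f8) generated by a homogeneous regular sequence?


codim=8, depth=dim(R/I)=21-8=13
Product=8*13=104


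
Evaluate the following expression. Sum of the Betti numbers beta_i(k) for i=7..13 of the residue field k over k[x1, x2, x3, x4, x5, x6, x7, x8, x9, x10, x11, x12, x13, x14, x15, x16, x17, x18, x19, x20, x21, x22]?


Koszul resolution: beta_i(k)=C(n,i), n=22
C(22,7)=170544, C(22,8)=319770, C(22,9)=497420, C(22,10)=646646, C(22,11)=705432, C(22,12)=646646, C(22,13)=497420
Sum=3483878


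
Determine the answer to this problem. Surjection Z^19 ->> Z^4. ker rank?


rank(ker) = 19-4 = 15


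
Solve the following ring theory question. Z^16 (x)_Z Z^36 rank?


rank(M(x)N) = rank(M)*rank(N)
16*36 = 576


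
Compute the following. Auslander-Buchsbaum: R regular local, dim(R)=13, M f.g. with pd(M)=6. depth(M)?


pd+depth=depth(R)=13
depth=13-6=7


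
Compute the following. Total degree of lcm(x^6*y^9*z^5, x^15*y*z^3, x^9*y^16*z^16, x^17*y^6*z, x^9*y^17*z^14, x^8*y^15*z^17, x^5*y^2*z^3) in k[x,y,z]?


lcm = componentwise max:
x: max(6,15,9,17,9,8,5)=17
y: max(9,1,16,6,17,15,2)=17
z: max(5,3,16,1,14,17,3)=17
Total=17+17+17=51


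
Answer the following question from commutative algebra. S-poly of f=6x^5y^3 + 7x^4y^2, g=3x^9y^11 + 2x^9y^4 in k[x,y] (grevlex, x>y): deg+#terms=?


LT(f)=6x^5y^3, LT(g)=3x^9y^11
lcm(LM)=x^9y^11
S(f,g) (scaled by 18 to clear denominators) = 3x^4y^8*f - 6*g = 21x^8y^10 - 12x^9y^4
2 terms, deg 18.
18+2=20


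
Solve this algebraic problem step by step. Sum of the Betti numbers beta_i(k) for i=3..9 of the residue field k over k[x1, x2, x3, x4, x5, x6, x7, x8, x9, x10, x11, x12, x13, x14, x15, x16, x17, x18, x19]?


Koszul resolution: beta_i(k)=C(n,i), n=19
C(19,3)=969, C(19,4)=3876, C(19,5)=11628, C(19,6)=27132, C(19,7)=50388, C(19,8)=75582, C(19,9)=92378
Sum=261953


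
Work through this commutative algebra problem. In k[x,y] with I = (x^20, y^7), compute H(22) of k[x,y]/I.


k[x,y], I = (x^20, y^7), d = 22
Need i < 20 and d-i < 7.
Range: 16 <= i <= 19.
H(22) = 4


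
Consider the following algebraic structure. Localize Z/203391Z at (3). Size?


3-primary part: 203391=3^8*31
Size=3^8=6561


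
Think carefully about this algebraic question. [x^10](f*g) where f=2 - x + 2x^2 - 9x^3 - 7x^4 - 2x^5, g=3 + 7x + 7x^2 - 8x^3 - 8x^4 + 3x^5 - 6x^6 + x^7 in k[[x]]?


[x^10] = sum a_i*b_j, i+j=10
  -9*1=-9
  -7*-6=42
  -2*3=-6
Sum=27


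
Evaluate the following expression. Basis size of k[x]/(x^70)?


Basis: 1,x,...,x^69
dim=70


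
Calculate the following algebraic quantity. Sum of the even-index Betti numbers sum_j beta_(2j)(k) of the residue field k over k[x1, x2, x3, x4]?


Koszul resolution: beta_i(k)=C(n,i), n=4
sum_even C(4,i) = 2^(n-1) = 2^3 = 8


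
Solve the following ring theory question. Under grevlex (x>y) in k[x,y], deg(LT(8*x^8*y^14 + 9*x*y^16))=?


LT: 8*x^8*y^14
deg_x=8, deg_y=14
Total=8+14=22


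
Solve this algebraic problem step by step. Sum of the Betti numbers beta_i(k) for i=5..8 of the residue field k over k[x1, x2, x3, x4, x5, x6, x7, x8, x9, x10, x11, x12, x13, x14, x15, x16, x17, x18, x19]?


Koszul resolution: beta_i(k)=C(n,i), n=19
C(19,5)=11628, C(19,6)=27132, C(19,7)=50388, C(19,8)=75582
Sum=164730


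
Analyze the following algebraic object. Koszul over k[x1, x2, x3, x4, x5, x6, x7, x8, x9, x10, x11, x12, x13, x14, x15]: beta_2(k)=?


C(n,i)=C(15,2)=105


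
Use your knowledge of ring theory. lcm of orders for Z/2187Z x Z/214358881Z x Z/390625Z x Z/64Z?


Exponent = lcm of the cyclic orders; pairwise coprime => product.
3^7*11^8*5^8*2^6=2187*214358881*390625*64=11720071818675000000


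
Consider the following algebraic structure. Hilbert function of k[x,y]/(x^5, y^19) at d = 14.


k[x,y], I = (x^5, y^19), d = 14
Need i < 5 and d-i < 19.
Range: 0 <= i <= 4.
H(14) = 5


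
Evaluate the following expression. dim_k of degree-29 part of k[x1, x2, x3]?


C(d+n-1,n-1)=C(31,2)=465


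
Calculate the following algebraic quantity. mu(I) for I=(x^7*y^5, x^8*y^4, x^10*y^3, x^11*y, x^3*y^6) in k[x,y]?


Remove redundant (divisible by others).
Min: x^11*y, x^10*y^3, x^8*y^4, x^7*y^5, x^3*y^6
Count=5


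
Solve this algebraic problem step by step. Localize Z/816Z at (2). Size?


2-primary part: 816=2^4*51
Size=2^4=16


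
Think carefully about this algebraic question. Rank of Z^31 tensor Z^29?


rank(M(x)N) = rank(M)*rank(N)
31*29 = 899


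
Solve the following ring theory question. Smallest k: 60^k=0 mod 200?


60^k mod 200:
k=1: 60
k=2: 0
First zero at k = 2


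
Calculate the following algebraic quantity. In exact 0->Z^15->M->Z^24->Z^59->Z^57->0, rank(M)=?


Alt sum=0:
(-1)^0*15 + (-1)^1*? + (-1)^2*24 + (-1)^3*59 + (-1)^4*57=0
rank(M)=37


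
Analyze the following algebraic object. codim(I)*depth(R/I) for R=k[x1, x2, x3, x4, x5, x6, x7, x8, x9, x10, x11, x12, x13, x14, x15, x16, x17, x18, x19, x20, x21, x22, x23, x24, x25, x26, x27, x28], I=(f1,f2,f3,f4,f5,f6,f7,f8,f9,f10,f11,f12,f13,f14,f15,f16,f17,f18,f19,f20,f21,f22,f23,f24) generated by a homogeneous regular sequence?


codim=24, depth=dim(R/I)=28-24=4
Product=24*4=96


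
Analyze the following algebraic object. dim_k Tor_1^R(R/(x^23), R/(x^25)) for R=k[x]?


Tor_1(R/I,R/J)=(I cap J)/IJ=(x^25)/(x^48)
dim=48-25=min(23,25)=23


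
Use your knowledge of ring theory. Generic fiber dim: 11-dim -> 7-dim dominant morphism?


dim(fiber)=dim(X)-dim(Y)=11-7=4


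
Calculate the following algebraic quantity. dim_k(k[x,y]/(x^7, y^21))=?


Basis: x^i*y^j, i<7, j<21
7*21=147


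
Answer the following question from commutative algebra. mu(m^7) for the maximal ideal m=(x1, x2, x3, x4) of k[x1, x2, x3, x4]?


Graded Nakayama: mu(m^d) = dim_k (m^d/m^(d+1)) = #degree-7 monomials in 4 vars
C(n+d-1,d)=C(10,7)=120


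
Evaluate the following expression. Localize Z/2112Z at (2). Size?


2-primary part: 2112=2^6*33
Size=2^6=64


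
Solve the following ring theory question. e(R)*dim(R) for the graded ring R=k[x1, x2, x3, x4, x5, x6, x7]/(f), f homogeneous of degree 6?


e(R)=deg(f)=6, dim(R)=7-1=6
e*dim=6*6=36


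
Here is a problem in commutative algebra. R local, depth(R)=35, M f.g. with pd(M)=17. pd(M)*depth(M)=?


pd+depth=35
depth=35-17=18
pd*depth=17*18=306


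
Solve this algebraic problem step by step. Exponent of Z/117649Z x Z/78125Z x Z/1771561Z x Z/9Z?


Exponent = lcm of the cyclic orders; pairwise coprime => product.
7^6*5^7*11^6*3^2=117649*78125*1771561*9=146546986000078125


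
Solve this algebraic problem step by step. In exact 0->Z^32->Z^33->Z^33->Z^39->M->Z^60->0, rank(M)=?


Alt sum=0:
(-1)^0*32 + (-1)^1*33 + (-1)^2*33 + (-1)^3*39 + (-1)^4*? + (-1)^5*60=0
rank(M)=67


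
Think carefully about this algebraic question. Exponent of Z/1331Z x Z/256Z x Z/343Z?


Exponent = lcm of the cyclic orders; pairwise coprime => product.
11^3*2^8*7^3=1331*256*343=116872448


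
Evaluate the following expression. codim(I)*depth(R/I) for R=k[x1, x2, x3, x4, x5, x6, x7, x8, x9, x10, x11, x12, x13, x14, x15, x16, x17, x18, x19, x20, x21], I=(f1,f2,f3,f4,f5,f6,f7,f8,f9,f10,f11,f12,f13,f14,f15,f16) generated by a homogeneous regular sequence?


codim=16, depth=dim(R/I)=21-16=5
Product=16*5=80


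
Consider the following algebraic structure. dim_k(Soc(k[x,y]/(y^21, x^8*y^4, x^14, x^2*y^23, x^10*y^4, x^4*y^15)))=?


Socle = ann(m) = span of standard monomials u with x*u, y*u in I (staircase corners).
Redundant generators: x^2*y^23, x^10*y^4
Minimal generators: x^14, x^8*y^4, x^4*y^15, y^21
Corners: x^3y^20, x^7y^14, x^13y^3
Socle dim=3


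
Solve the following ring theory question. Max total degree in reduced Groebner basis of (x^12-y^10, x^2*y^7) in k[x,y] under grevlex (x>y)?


LT(f1)=x^12, LT(f2)=x^2y^7, lcm=x^12y^7
S(f1,f2) = y^7*f1 - x^10*f2 = -y^17
Reduced GB = {f1, f2, y^17}; degrees 12, 9, 17
Max = 17


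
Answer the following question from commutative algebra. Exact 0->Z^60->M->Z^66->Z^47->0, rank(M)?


Alt sum=0:
(-1)^0*60 + (-1)^1*? + (-1)^2*66 + (-1)^3*47=0
rank(M)=79


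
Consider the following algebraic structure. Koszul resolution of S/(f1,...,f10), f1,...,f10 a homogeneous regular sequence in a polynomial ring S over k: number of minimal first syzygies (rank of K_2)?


Regular sequence => Koszul complex is the minimal free resolution.
Syz_1 minimally generated by Koszul relations f_i*e_j - f_j*e_i (i<j): mu(Syz_1) = beta_2 = C(m,2) = m(m-1)/2
m=10
10*9/2 = 45


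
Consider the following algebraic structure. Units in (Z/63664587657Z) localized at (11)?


Local ring = Z/2357947691Z.
phi(2357947691) = 11^8*(11-1) = 2143588810


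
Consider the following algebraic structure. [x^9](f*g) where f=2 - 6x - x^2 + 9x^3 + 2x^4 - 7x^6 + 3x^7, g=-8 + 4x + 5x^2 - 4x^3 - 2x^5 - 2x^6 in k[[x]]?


[x^9] = sum a_i*b_j, i+j=9
  9*-2=-18
  2*-2=-4
  -7*-4=28
  3*5=15
Sum=21


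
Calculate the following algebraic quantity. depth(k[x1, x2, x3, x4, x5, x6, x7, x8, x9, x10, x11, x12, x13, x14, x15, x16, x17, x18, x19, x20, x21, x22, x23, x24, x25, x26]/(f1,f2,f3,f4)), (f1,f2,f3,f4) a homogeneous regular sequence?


depth(R)=26
depth(R/I)=26-4=22


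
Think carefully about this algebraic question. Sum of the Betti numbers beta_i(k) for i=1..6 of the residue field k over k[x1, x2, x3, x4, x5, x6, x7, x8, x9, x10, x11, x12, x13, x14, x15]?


Koszul resolution: beta_i(k)=C(n,i), n=15
C(15,1)=15, C(15,2)=105, C(15,3)=455, C(15,4)=1365, C(15,5)=3003, C(15,6)=5005
Sum=9948


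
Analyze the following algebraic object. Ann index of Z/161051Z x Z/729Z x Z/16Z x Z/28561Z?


Exponent = lcm of the cyclic orders; pairwise coprime => product.
11^5*3^6*2^4*13^4=161051*729*16*28561=53651806054704


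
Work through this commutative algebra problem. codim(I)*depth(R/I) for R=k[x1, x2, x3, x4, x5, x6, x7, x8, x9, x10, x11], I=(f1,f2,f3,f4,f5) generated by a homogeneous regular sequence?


codim=5, depth=dim(R/I)=11-5=6
Product=5*6=30


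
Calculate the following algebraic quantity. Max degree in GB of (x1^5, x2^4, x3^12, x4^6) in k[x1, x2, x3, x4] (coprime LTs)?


Pure powers, coprime LTs => already GB.
Degrees: 5, 4, 12, 6
Max=12


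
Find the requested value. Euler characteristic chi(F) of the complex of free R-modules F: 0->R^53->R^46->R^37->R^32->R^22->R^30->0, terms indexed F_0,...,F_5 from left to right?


chi = sum (-1)^i * rank:
(-1)^0*53=53
(-1)^1*46=-46
(-1)^2*37=37
(-1)^3*32=-32
(-1)^4*22=22
(-1)^5*30=-30
chi=4


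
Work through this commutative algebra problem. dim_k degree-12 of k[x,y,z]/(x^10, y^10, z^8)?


Need i<10, j<10, k<8 with i+j+k=12.
For each i, j ranges over max(0,12-i-7)..min(9,12-i):
  i=0: j in [5,9] -> 5
  i=1: j in [4,9] -> 6
  i=2: j in [3,9] -> 7
  i=3: j in [2,9] -> 8
  i=4: j in [1,8] -> 8
  i=5: j in [0,7] -> 8
  i=6: j in [0,6] -> 7
  i=7: j in [0,5] -> 6
  i=8: j in [0,4] -> 5
  i=9: j in [0,3] -> 4
H(12) = 5+6+7+8+8+8+7+6+5+4 = 64


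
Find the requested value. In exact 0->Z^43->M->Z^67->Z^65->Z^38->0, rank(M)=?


Alt sum=0:
(-1)^0*43 + (-1)^1*? + (-1)^2*67 + (-1)^3*65 + (-1)^4*38=0
rank(M)=83


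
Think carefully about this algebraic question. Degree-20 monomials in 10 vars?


C(d+n-1,n-1)=C(29,9)=10015005


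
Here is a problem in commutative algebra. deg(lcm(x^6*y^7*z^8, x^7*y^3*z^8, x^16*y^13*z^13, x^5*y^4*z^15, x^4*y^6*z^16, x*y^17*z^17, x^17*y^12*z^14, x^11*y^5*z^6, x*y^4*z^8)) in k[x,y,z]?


lcm = componentwise max:
x: max(6,7,16,5,4,1,17,11,1)=17
y: max(7,3,13,4,6,17,12,5,4)=17
z: max(8,8,13,15,16,17,14,6,8)=17
Total=17+17+17=51


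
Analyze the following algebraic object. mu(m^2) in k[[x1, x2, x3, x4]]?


C(n+d-1,d)=C(5,2)=10


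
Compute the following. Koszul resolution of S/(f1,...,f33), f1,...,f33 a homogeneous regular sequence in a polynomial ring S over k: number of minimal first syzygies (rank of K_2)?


Regular sequence => Koszul complex is the minimal free resolution.
Syz_1 minimally generated by Koszul relations f_i*e_j - f_j*e_i (i<j): mu(Syz_1) = beta_2 = C(m,2) = m(m-1)/2
m=33
33*32/2 = 528


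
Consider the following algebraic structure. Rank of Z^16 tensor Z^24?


rank(M(x)N) = rank(M)*rank(N)
16*24 = 384


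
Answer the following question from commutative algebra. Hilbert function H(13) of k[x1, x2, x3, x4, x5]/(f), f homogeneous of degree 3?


C(17,4)-C(14,4)=2380-1001=1379


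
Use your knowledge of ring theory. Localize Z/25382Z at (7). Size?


7-primary part: 25382=7^3*74
Size=7^3=343


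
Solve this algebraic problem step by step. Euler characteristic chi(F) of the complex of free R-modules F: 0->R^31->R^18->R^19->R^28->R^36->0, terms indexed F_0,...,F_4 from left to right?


chi = sum (-1)^i * rank:
(-1)^0*31=31
(-1)^1*18=-18
(-1)^2*19=19
(-1)^3*28=-28
(-1)^4*36=36
chi=40


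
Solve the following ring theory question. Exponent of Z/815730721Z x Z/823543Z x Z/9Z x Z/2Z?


Exponent = lcm of the cyclic orders; pairwise coprime => product.
13^8*7^7*3^2*2^1=815730721*823543*9*2=12092207852961054


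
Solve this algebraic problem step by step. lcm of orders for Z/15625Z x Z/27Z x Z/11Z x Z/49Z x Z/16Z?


Exponent = lcm of the cyclic orders; pairwise coprime => product.
5^6*3^3*11^1*7^2*2^4=15625*27*11*49*16=3638250000


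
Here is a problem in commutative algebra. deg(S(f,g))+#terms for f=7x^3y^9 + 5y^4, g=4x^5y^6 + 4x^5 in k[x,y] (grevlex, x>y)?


LT(f)=7x^3y^9, LT(g)=4x^5y^6
lcm(LM)=x^5y^9
S(f,g) (scaled by 28 to clear denominators) = 4x^2*f - 7y^3*g = -28x^5y^3 + 20x^2y^4
2 terms, deg 8.
8+2=10


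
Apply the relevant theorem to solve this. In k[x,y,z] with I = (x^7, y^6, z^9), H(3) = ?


Need i<7, j<6, k<9 with i+j+k=3.
For each i, j ranges over max(0,3-i-8)..min(5,3-i):
  i=0: j in [0,3] -> 4
  i=1: j in [0,2] -> 3
  i=2: j in [0,1] -> 2
  i=3: j in [0,0] -> 1
H(3) = 4+3+2+1 = 10


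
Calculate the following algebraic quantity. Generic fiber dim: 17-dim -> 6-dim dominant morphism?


dim(fiber)=dim(X)-dim(Y)=17-6=11


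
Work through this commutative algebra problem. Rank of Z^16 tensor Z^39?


rank(M(x)N) = rank(M)*rank(N)
16*39 = 624


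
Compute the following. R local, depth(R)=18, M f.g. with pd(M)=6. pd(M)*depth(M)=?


pd+depth=18
depth=18-6=12
pd*depth=6*12=72


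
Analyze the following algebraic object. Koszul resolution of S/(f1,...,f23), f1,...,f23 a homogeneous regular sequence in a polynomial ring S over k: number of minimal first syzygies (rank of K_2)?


Regular sequence => Koszul complex is the minimal free resolution.
Syz_1 minimally generated by Koszul relations f_i*e_j - f_j*e_i (i<j): mu(Syz_1) = beta_2 = C(m,2) = m(m-1)/2
m=23
23*22/2 = 253


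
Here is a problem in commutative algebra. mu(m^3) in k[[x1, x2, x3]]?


C(n+d-1,d)=C(5,3)=10


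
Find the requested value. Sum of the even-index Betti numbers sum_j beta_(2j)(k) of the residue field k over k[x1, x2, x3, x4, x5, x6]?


Koszul resolution: beta_i(k)=C(n,i), n=6
sum_even C(6,i) = 2^(n-1) = 2^5 = 32


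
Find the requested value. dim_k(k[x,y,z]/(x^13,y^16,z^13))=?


Basis: x^iy^jz^k, i<13,j<16,k<13
13*16*13=2704


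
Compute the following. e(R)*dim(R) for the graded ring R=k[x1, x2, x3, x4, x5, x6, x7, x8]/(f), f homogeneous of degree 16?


e(R)=deg(f)=16, dim(R)=8-1=7
e*dim=16*7=112


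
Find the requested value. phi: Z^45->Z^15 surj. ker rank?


rank(ker) = 45-15 = 30


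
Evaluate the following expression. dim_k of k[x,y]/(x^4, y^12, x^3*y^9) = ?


k[x,y]/I, I = (x^4, y^12, x^3*y^9)
Rect: 4x12=48. Corner: (4-3)x(12-9)=3.
dim = 48-3 = 45


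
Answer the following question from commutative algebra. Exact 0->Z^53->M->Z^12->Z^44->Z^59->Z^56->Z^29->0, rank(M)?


Alt sum=0:
(-1)^0*53 + (-1)^1*? + (-1)^2*12 + (-1)^3*44 + (-1)^4*59 + (-1)^5*56 + (-1)^6*29=0
rank(M)=53


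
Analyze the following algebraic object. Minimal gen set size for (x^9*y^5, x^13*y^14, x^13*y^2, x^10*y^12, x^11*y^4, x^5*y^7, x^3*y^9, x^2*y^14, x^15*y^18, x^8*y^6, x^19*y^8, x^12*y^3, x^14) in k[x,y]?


Remove redundant (divisible by others).
x^15*y^18 redundant.
x^13*y^14 redundant.
x^19*y^8 redundant.
x^10*y^12 redundant.
Min: x^14, x^13*y^2, x^12*y^3, x^11*y^4, x^9*y^5, x^8*y^6, x^5*y^7, x^3*y^9, x^2*y^14
Count=9


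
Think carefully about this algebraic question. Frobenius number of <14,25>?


gcd(14,25)=1 => F=ab-a-b=14*25-14-25=350-39=311


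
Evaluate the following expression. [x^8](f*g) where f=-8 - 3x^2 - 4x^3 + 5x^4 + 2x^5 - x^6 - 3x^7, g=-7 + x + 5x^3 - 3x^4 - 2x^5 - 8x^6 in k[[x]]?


[x^8] = sum a_i*b_j, i+j=8
  -3*-8=24
  -4*-2=8
  5*-3=-15
  2*5=10
  -3*1=-3
Sum=24


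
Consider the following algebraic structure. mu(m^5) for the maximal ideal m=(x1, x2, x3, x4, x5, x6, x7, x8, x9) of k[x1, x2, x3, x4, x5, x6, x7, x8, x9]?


Graded Nakayama: mu(m^d) = dim_k (m^d/m^(d+1)) = #degree-5 monomials in 9 vars
C(n+d-1,d)=C(13,5)=1287


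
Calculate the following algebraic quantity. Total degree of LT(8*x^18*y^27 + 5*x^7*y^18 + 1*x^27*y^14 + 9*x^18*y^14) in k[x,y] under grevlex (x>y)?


LT: 8*x^18*y^27
deg_x=18, deg_y=27
Total=18+27=45


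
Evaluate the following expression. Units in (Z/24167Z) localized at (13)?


Local ring = Z/2197Z.
phi(2197) = 13^2*(13-1) = 2028


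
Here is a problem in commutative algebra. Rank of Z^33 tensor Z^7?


rank(M(x)N) = rank(M)*rank(N)
33*7 = 231


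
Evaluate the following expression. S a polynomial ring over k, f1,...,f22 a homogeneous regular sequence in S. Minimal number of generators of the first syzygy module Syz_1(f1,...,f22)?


Regular sequence => Koszul complex is the minimal free resolution.
Syz_1 minimally generated by Koszul relations f_i*e_j - f_j*e_i (i<j): mu(Syz_1) = beta_2 = C(m,2) = m(m-1)/2
m=22
22*21/2 = 231


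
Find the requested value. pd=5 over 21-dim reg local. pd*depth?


pd+depth=21
depth=21-5=16
pd*depth=5*16=80


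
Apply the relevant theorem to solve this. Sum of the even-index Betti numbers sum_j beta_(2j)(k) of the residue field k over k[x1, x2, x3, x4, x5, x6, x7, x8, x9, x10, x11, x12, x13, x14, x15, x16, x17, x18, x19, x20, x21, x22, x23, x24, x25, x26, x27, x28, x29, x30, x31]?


Koszul resolution: beta_i(k)=C(n,i), n=31
sum_even C(31,i) = 2^(n-1) = 2^30 = 1073741824


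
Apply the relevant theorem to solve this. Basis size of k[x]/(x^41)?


Basis: 1,x,...,x^40
dim=41


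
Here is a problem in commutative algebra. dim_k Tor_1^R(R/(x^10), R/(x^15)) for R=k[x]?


Tor_1(R/I,R/J)=(I cap J)/IJ=(x^15)/(x^25)
dim=25-15=min(10,15)=10


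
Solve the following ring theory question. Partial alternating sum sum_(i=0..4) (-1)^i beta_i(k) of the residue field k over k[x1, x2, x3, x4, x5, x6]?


Koszul resolution: beta_i(k)=C(n,i), n=6
sum_(i=0..p) (-1)^i C(n,i) = (-1)^p C(n-1,p)
(-1)^4*C(5,4) = (-1)^4*5 = 5


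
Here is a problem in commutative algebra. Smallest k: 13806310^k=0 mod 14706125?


13806310^k mod 14706125:
k=1: 13806310
k=2: 6616225
k=3: 13848625
k=4: 5102125
k=5: 4201750
k=6: 0
First zero at k = 6


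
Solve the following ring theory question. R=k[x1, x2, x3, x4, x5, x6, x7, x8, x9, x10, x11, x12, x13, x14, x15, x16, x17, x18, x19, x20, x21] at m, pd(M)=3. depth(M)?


pd+depth=depth(R)=21
depth=21-3=18


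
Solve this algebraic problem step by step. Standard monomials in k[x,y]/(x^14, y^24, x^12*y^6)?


k[x,y]/I, I = (x^14, y^24, x^12*y^6)
Rect: 14x24=336. Corner: (14-12)x(24-6)=36.
dim = 336-36 = 300


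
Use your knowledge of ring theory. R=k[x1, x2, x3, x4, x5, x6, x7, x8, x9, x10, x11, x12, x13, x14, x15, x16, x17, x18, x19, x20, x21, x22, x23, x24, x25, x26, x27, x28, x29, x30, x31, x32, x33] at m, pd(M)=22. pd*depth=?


pd+depth=33
depth=33-22=11
pd*depth=22*11=242


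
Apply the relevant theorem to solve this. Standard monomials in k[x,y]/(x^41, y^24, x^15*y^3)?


k[x,y]/I, I = (x^41, y^24, x^15*y^3)
Rect: 41x24=984. Corner: (41-15)x(24-3)=546.
dim = 984-546 = 438


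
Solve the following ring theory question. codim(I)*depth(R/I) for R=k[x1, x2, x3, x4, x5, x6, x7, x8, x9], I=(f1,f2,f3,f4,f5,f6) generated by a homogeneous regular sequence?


codim=6, depth=dim(R/I)=9-6=3
Product=6*3=18


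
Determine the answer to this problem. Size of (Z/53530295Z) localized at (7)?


7-primary part: 53530295=7^7*65
Size=7^7=823543


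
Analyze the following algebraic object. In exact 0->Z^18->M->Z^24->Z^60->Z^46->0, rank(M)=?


Alt sum=0:
(-1)^0*18 + (-1)^1*? + (-1)^2*24 + (-1)^3*60 + (-1)^4*46=0
rank(M)=28


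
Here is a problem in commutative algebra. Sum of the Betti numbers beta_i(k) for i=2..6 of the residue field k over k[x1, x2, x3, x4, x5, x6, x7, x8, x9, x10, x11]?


Koszul resolution: beta_i(k)=C(n,i), n=11
C(11,2)=55, C(11,3)=165, C(11,4)=330, C(11,5)=462, C(11,6)=462
Sum=1474


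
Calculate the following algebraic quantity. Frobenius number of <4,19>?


gcd(4,19)=1 => F=ab-a-b=4*19-4-19=76-23=53


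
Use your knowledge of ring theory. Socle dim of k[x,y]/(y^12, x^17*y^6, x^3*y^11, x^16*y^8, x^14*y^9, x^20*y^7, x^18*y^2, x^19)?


Socle = ann(m) = span of standard monomials u with x*u, y*u in I (staircase corners).
Redundant generators: x^20*y^7
Minimal generators: x^19, x^18*y^2, x^17*y^6, x^16*y^8, x^14*y^9, x^3*y^11, y^12
Corners: x^2y^11, x^13y^10, x^15y^8, x^16y^7, x^17y^5, x^18y
Socle dim=6


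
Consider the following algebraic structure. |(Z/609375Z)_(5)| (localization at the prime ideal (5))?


5-primary part: 609375=5^6*39
Size=5^6=15625


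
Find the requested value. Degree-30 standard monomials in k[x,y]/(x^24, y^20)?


k[x,y], I = (x^24, y^20), d = 30
Need i < 24 and d-i < 20.
Range: 11 <= i <= 23.
H(30) = 13


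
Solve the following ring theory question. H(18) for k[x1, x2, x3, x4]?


C(d+n-1,n-1)=C(21,3)=1330


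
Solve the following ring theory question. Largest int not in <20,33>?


gcd(20,33)=1 => F=ab-a-b=20*33-20-33=660-53=607


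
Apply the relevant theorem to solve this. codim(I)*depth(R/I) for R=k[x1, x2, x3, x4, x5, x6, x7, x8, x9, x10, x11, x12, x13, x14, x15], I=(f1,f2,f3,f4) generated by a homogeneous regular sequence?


codim=4, depth=dim(R/I)=15-4=11
Product=4*11=44


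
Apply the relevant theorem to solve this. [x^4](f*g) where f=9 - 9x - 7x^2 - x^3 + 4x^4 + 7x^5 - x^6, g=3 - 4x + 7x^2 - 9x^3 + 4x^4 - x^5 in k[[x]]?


[x^4] = sum a_i*b_j, i+j=4
  9*4=36
  -9*-9=81
  -7*7=-49
  -1*-4=4
  4*3=12
Sum=84


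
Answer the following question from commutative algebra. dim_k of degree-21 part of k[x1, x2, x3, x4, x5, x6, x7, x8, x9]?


C(d+n-1,n-1)=C(29,8)=4292145


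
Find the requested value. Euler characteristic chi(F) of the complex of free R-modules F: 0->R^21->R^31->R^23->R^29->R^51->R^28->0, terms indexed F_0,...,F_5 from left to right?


chi = sum (-1)^i * rank:
(-1)^0*21=21
(-1)^1*31=-31
(-1)^2*23=23
(-1)^3*29=-29
(-1)^4*51=51
(-1)^5*28=-28
chi=7


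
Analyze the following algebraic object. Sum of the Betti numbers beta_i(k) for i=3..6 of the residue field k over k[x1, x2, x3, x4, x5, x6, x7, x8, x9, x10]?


Koszul resolution: beta_i(k)=C(n,i), n=10
C(10,3)=120, C(10,4)=210, C(10,5)=252, C(10,6)=210
Sum=792


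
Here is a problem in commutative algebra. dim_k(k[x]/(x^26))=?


Basis: 1,x,...,x^25
dim=26


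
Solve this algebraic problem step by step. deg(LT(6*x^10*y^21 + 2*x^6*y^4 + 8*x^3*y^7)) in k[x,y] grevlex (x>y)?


LT: 6*x^10*y^21
deg_x=10, deg_y=21
Total=10+21=31


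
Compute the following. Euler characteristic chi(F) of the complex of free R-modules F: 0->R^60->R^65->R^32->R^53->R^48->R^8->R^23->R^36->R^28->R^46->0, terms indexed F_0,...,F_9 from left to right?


chi = sum (-1)^i * rank:
(-1)^0*60=60
(-1)^1*65=-65
(-1)^2*32=32
(-1)^3*53=-53
(-1)^4*48=48
(-1)^5*8=-8
(-1)^6*23=23
(-1)^7*36=-36
(-1)^8*28=28
(-1)^9*46=-46
chi=-17


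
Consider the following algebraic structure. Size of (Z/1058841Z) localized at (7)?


7-primary part: 1058841=7^6*9
Size=7^6=117649


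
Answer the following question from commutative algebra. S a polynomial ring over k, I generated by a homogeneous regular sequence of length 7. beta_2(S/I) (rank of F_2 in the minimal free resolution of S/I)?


Regular sequence => Koszul complex is the minimal free resolution.
Syz_1 minimally generated by Koszul relations f_i*e_j - f_j*e_i (i<j): mu(Syz_1) = beta_2 = C(m,2) = m(m-1)/2
m=7
7*6/2 = 21


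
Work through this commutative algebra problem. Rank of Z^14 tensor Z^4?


rank(M(x)N) = rank(M)*rank(N)
14*4 = 56


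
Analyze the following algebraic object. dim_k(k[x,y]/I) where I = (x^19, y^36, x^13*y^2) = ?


k[x,y]/I, I = (x^19, y^36, x^13*y^2)
Rect: 19x36=684. Corner: (19-13)x(36-2)=204.
dim = 684-204 = 480


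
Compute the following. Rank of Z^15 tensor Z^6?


rank(M(x)N) = rank(M)*rank(N)
15*6 = 90


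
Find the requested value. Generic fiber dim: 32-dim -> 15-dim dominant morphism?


dim(fiber)=dim(X)-dim(Y)=32-15=17


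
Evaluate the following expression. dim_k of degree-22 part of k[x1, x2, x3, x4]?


C(d+n-1,n-1)=C(25,3)=2300


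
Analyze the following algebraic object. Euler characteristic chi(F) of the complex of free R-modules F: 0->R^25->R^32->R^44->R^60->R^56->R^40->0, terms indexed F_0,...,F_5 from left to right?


chi = sum (-1)^i * rank:
(-1)^0*25=25
(-1)^1*32=-32
(-1)^2*44=44
(-1)^3*60=-60
(-1)^4*56=56
(-1)^5*40=-40
chi=-7


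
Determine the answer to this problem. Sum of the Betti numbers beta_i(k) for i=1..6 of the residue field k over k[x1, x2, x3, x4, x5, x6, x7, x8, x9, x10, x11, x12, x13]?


Koszul resolution: beta_i(k)=C(n,i), n=13
C(13,1)=13, C(13,2)=78, C(13,3)=286, C(13,4)=715, C(13,5)=1287, C(13,6)=1716
Sum=4095


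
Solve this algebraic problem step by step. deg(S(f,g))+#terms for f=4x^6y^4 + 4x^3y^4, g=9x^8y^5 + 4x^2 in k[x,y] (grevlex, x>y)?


LT(f)=4x^6y^4, LT(g)=9x^8y^5
lcm(LM)=x^8y^5
S(f,g) (scaled by 36 to clear denominators) = 9x^2y*f - 4*g = 36x^5y^5 - 16x^2
2 terms, deg 10.
10+2=12


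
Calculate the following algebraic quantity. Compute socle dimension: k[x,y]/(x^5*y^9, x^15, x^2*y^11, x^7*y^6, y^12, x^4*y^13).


Socle = ann(m) = span of standard monomials u with x*u, y*u in I (staircase corners).
Redundant generators: x^4*y^13
Minimal generators: x^15, x^7*y^6, x^5*y^9, x^2*y^11, y^12
Corners: xy^11, x^4y^10, x^6y^8, x^14y^5
Socle dim=4


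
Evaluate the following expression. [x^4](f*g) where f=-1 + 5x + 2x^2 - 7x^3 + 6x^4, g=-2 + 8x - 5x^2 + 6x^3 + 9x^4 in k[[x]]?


[x^4] = sum a_i*b_j, i+j=4
  -1*9=-9
  5*6=30
  2*-5=-10
  -7*8=-56
  6*-2=-12
Sum=-57


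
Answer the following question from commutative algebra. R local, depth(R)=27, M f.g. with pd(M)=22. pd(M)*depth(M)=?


pd+depth=27
depth=27-22=5
pd*depth=22*5=110


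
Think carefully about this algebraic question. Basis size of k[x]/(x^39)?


Basis: 1,x,...,x^38
dim=39


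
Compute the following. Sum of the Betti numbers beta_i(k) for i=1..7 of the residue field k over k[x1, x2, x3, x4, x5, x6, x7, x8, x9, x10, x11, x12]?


Koszul resolution: beta_i(k)=C(n,i), n=12
C(12,1)=12, C(12,2)=66, C(12,3)=220, C(12,4)=495, C(12,5)=792, C(12,6)=924, C(12,7)=792
Sum=3301


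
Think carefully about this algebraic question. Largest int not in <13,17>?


gcd(13,17)=1 => F=ab-a-b=13*17-13-17=221-30=191


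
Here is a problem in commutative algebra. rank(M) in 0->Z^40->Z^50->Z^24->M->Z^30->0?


Alt sum=0:
(-1)^0*40 + (-1)^1*50 + (-1)^2*24 + (-1)^3*? + (-1)^4*30=0
rank(M)=44


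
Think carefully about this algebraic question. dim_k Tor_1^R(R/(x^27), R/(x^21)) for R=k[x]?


Tor_1(R/I,R/J)=(I cap J)/IJ=(x^27)/(x^48)
dim=48-27=min(27,21)=21


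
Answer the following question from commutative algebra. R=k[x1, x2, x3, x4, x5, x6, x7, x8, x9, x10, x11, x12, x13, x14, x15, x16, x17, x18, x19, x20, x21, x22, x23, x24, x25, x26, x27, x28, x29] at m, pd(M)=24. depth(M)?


pd+depth=depth(R)=29
depth=29-24=5


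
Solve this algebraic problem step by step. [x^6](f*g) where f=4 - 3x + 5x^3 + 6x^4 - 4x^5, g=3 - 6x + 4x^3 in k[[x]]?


[x^6] = sum a_i*b_j, i+j=6
  5*4=20
  -4*-6=24
Sum=44


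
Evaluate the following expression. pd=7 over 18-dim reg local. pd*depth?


pd+depth=18
depth=18-7=11
pd*depth=7*11=77


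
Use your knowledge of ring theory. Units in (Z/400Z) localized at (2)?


Local ring = Z/16Z.
phi(16) = 2^3*(2-1) = 8


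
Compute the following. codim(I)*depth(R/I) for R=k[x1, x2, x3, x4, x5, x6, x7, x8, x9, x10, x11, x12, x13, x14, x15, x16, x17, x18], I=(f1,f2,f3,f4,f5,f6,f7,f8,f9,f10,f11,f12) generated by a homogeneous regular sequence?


codim=12, depth=dim(R/I)=18-12=6
Product=12*6=72


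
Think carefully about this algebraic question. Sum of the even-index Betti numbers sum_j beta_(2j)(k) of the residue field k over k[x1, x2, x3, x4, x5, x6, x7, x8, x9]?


Koszul resolution: beta_i(k)=C(n,i), n=9
sum_even C(9,i) = 2^(n-1) = 2^8 = 256


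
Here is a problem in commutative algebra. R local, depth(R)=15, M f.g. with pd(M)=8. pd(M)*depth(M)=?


pd+depth=15
depth=15-8=7
pd*depth=8*7=56


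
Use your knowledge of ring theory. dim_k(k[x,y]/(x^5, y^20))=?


Basis: x^i*y^j, i<5, j<20
5*20=100


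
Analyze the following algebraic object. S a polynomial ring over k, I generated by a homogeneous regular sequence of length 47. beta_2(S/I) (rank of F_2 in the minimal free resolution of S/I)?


Regular sequence => Koszul complex is the minimal free resolution.
Syz_1 minimally generated by Koszul relations f_i*e_j - f_j*e_i (i<j): mu(Syz_1) = beta_2 = C(m,2) = m(m-1)/2
m=47
47*46/2 = 1081


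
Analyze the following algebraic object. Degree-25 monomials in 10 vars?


C(d+n-1,n-1)=C(34,9)=52451256


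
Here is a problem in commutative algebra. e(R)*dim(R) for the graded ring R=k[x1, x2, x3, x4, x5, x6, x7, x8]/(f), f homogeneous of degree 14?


e(R)=deg(f)=14, dim(R)=8-1=7
e*dim=14*7=98


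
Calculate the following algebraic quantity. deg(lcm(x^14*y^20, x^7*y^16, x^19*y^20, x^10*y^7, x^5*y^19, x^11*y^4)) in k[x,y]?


lcm = componentwise max:
x: max(14,7,19,10,5,11)=19
y: max(20,16,20,7,19,4)=20
Total=19+20=39


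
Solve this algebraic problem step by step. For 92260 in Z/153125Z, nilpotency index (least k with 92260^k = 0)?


92260^k mod 153125:
k=1: 92260
k=2: 148225
k=3: 104125
k=4: 122500
k=5: 0
First zero at k = 5


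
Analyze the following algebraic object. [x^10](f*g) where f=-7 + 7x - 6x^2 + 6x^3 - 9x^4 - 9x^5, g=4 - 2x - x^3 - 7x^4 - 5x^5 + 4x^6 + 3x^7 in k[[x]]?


[x^10] = sum a_i*b_j, i+j=10
  6*3=18
  -9*4=-36
  -9*-5=45
Sum=27


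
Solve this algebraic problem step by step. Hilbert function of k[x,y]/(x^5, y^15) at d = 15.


k[x,y], I = (x^5, y^15), d = 15
Need i < 5 and d-i < 15.
Range: 1 <= i <= 4.
H(15) = 4


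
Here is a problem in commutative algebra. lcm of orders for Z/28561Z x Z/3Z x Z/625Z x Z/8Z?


Exponent = lcm of the cyclic orders; pairwise coprime => product.
13^4*3^1*5^4*2^3=28561*3*625*8=428415000


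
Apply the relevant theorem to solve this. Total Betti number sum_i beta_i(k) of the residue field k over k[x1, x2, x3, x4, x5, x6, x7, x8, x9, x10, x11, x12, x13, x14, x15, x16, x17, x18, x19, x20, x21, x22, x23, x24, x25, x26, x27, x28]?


Koszul resolution: beta_i(k)=C(n,i), n=28
sum_i C(28,i) = 2^28 = 268435456


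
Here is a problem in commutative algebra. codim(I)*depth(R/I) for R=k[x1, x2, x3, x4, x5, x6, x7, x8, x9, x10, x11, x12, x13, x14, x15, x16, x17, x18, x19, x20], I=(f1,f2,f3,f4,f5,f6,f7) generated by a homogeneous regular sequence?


codim=7, depth=dim(R/I)=20-7=13
Product=7*13=91


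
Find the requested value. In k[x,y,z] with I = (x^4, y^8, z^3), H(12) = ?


Need i<4, j<8, k<3 with i+j+k=12.
For each i, j ranges over max(0,12-i-2)..min(7,12-i):
  i=0: j in [10,7] -> 0
  i=1: j in [9,7] -> 0
  i=2: j in [8,7] -> 0
  i=3: j in [7,7] -> 1
H(12) = 0+0+0+1 = 1


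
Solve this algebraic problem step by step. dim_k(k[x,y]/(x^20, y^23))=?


Basis: x^i*y^j, i<20, j<23
20*23=460


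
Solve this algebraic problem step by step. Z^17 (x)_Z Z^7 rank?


rank(M(x)N) = rank(M)*rank(N)
17*7 = 119


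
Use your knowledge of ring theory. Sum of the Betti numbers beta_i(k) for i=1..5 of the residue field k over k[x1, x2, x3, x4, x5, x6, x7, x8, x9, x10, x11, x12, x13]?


Koszul resolution: beta_i(k)=C(n,i), n=13
C(13,1)=13, C(13,2)=78, C(13,3)=286, C(13,4)=715, C(13,5)=1287
Sum=2379


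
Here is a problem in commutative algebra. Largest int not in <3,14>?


gcd(3,14)=1 => F=ab-a-b=3*14-3-14=42-17=25


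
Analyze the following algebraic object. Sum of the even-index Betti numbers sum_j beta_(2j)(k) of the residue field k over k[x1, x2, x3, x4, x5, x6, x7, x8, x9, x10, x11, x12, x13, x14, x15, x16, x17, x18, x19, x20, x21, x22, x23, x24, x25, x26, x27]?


Koszul resolution: beta_i(k)=C(n,i), n=27
sum_even C(27,i) = 2^(n-1) = 2^26 = 67108864


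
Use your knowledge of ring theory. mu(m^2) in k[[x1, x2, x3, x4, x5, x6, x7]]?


C(n+d-1,d)=C(8,2)=28


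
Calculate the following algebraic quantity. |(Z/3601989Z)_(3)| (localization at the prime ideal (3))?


3-primary part: 3601989=3^10*61
Size=3^10=59049


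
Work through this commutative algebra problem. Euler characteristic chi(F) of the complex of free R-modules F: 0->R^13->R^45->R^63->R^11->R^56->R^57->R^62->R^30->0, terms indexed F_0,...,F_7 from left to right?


chi = sum (-1)^i * rank:
(-1)^0*13=13
(-1)^1*45=-45
(-1)^2*63=63
(-1)^3*11=-11
(-1)^4*56=56
(-1)^5*57=-57
(-1)^6*62=62
(-1)^7*30=-30
chi=51


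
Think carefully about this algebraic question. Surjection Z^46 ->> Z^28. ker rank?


rank(ker) = 46-28 = 18


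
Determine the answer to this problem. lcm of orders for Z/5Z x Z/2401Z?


Exponent = lcm of the cyclic orders; pairwise coprime => product.
5^1*7^4=5*2401=12005


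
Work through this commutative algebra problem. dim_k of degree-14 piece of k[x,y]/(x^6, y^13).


k[x,y], I = (x^6, y^13), d = 14
Need i < 6 and d-i < 13.
Range: 2 <= i <= 5.
H(14) = 4
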